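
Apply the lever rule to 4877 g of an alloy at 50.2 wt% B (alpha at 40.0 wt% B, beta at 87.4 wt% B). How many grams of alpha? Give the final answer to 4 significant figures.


f_alpha = (C_beta - C0) / (C_beta - C_alpha)
f_alpha = (87.4 - 50.2) / (87.4 - 40.0) = 0.78481
m_alpha = f_alpha * m_total = 0.78481 * 4877 = 3828 g


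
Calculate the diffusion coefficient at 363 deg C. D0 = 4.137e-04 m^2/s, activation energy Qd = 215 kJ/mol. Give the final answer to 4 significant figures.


D = D0 * exp(-Qd / (R*T))
T = 636.15 K
D = 4.137e-04 * exp(-215e3 / (8.314 * 636.15))
D = 9.168e-22 m^2/s


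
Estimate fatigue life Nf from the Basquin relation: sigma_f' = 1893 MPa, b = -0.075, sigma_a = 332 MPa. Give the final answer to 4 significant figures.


sigma_a = sigma_f' * (2*Nf)^b
2*Nf = (sigma_a / sigma_f')^(1/b)
2*Nf = (332 / 1893)^(1/-0.075)
2*Nf = 1.20273e+10
Nf = 6.014e+09 cycles


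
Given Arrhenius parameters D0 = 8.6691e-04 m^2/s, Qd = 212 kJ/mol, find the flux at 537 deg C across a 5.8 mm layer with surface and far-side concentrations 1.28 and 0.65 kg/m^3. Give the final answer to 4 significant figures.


Step 1: D = D0 * exp(-Qd/(R*T))
T = 537 + 273.15 = 810.15 K
D = 8.6691e-04 * exp(-212e3 / (8.314 * 810.15)) = 1.85662e-17 m^2/s
Step 2: J = D * (C1 - C2) / dx
J = 1.85662e-17 * (1.28 - 0.65) / 5.8e-03
J = 2.017e-15 kg/(m^2*s)


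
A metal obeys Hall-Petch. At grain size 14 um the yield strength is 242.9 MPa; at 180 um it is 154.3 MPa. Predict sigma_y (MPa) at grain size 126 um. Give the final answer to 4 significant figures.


sigma_y = sigma0 + k / sqrt(d)
1/sqrt(d1) = 1/sqrt(1.4e-05) = 267.261;  1/sqrt(d2) = 74.5356
k = (sigma1 - sigma2) / (1/sqrt(d1) - 1/sqrt(d2)) = (242.9 - 154.3) / (267.261 - 74.5356) = 0.459721 MPa*m^0.5
sigma0 = sigma1 - k/sqrt(d1) = 242.9 - 0.459721*267.261 = 120.034 MPa
sigma_y(d3) = 120.034 + 0.459721 / sqrt(1.26e-04) = 161 MPa


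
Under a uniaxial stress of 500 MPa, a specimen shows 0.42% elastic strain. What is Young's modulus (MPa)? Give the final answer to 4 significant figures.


E = sigma / epsilon
epsilon = 0.42% = 4.2e-03
E = 500 / 4.2e-03
E = 119000 MPa


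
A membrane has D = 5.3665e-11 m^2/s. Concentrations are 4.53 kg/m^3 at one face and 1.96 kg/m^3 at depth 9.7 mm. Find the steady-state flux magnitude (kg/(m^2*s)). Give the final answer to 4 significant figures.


J = -D * (dC/dx) = D * (C1 - C2) / dx
J = 5.3665e-11 * (4.53 - 1.96) / 9.7e-03
J = 1.422e-08 kg/(m^2*s)


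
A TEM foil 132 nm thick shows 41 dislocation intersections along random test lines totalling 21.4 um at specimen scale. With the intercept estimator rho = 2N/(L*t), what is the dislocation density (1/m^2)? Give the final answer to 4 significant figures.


rho = 2N / (L * t)
L = 21.4 um = 2.14e-05 m, t = 132 nm = 1.32e-07 m
rho = 2 * 41 / (2.14e-05 * 1.32e-07)
rho = 2.903e+13 1/m^2


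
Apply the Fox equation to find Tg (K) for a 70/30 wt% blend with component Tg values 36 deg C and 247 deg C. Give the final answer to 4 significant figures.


1/Tg = w1/Tg1 + w2/Tg2 (in Kelvin)
Tg1 = 309.15 K, Tg2 = 520.15 K
1/Tg = 0.7/309.15 + 0.3/520.15
Tg = 352 K


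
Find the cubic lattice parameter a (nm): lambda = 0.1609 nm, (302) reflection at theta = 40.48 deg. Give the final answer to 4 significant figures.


d = lambda / (2*sin(theta))
d = 0.1609 / (2*sin(40.48 deg))
d = 0.123925 nm
a = d * sqrt(h^2+k^2+l^2) = 0.123925 * sqrt(13)
a = 0.4468 nm


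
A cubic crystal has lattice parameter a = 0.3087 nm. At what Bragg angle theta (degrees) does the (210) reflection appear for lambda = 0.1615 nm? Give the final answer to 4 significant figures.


d = a / sqrt(h^2+k^2+l^2)
d = 0.3087 / sqrt(5) = 0.138055 nm
lambda = 2*d*sin(theta)  =>  sin(theta) = lambda / (2*d)
sin(theta) = 0.1615 / (2 * 0.138055) = 0.584913
theta = 35.8 deg


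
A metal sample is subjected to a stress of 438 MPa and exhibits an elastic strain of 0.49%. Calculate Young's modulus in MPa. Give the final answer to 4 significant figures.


E = sigma / epsilon
epsilon = 0.49% = 4.9e-03
E = 438 / 4.9e-03
E = 89390 MPa


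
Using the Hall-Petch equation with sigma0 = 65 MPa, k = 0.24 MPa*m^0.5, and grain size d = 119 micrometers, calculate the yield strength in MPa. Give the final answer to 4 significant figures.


sigma_y = sigma0 + k / sqrt(d)
d = 119 um = 1.19e-04 m
sigma_y = 65 + 0.24 / sqrt(1.19e-04)
sigma_y = 87 MPa


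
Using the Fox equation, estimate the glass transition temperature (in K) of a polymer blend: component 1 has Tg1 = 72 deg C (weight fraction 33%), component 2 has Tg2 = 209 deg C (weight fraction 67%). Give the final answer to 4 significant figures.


1/Tg = w1/Tg1 + w2/Tg2 (in Kelvin)
Tg1 = 345.15 K, Tg2 = 482.15 K
1/Tg = 0.33/345.15 + 0.67/482.15
Tg = 426.3 K


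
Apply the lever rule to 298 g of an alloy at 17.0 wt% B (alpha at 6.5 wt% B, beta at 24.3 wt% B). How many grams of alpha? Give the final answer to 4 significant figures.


f_alpha = (C_beta - C0) / (C_beta - C_alpha)
f_alpha = (24.3 - 17.0) / (24.3 - 6.5) = 0.410112
m_alpha = f_alpha * m_total = 0.410112 * 298 = 122.2 g


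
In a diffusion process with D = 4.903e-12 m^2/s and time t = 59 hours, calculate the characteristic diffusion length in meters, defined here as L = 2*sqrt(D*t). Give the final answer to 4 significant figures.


t = 59 hr = 212400 s
Diffusion length = 2*sqrt(D*t)
= 2*sqrt(4.903e-12 * 212400)
= 2.041e-03 m


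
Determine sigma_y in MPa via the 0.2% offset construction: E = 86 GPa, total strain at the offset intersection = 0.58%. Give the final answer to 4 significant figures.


Offset strain = 0.002
Elastic strain at yield = total_strain - offset = 5.8e-03 - 0.002 = 3.8e-03
sigma_y = E * elastic_strain = 86000 * 3.8e-03
sigma_y = 326.8 MPa


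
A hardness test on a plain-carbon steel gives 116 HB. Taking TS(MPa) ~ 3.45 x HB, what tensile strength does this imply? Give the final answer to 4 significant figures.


TS (MPa) = 3.45 * HB
TS = 3.45 * 116
TS = 400.2 MPa


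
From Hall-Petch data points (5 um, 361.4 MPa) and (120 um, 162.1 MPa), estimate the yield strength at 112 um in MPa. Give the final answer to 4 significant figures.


sigma_y = sigma0 + k / sqrt(d)
1/sqrt(d1) = 1/sqrt(5e-06) = 447.214;  1/sqrt(d2) = 91.2871
k = (sigma1 - sigma2) / (1/sqrt(d1) - 1/sqrt(d2)) = (361.4 - 162.1) / (447.214 - 91.2871) = 0.559947 MPa*m^0.5
sigma0 = sigma1 - k/sqrt(d1) = 361.4 - 0.559947*447.214 = 110.984 MPa
sigma_y(d3) = 110.984 + 0.559947 / sqrt(1.12e-04) = 163.9 MPa


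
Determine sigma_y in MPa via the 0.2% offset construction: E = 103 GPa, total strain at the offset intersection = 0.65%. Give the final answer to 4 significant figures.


Offset strain = 0.002
Elastic strain at yield = total_strain - offset = 6.5e-03 - 0.002 = 4.5e-03
sigma_y = E * elastic_strain = 103000 * 4.5e-03
sigma_y = 463.5 MPa


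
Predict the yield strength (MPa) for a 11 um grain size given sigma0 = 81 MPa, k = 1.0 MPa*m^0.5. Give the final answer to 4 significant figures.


sigma_y = sigma0 + k / sqrt(d)
d = 11 um = 1.1e-05 m
sigma_y = 81 + 1.0 / sqrt(1.1e-05)
sigma_y = 382.5 MPa


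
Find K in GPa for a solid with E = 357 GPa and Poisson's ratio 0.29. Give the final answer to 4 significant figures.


K = E / (3*(1-2*nu))
K = 357 / (3*(1-2*0.29))
K = 283.3 GPa


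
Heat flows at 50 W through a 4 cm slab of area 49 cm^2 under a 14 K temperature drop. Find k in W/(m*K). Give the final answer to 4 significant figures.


k = Q*L / (A*dT)
L = 0.04 m, A = 4.9e-03 m^2
k = 50 * 0.04 / (4.9e-03 * 14)
k = 29.15 W/(m*K)


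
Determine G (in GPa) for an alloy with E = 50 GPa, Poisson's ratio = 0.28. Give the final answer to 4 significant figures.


G = E / (2*(1+nu))
G = 50 / (2*(1+0.28))
G = 19.53 GPa


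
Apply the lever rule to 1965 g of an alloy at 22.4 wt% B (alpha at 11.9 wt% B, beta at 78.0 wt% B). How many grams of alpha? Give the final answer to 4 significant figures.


f_alpha = (C_beta - C0) / (C_beta - C_alpha)
f_alpha = (78.0 - 22.4) / (78.0 - 11.9) = 0.84115
m_alpha = f_alpha * m_total = 0.84115 * 1965 = 1653 g


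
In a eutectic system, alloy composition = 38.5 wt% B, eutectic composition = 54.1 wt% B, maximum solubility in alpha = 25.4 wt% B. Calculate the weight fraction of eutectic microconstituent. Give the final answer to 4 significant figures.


f_primary = (C_e - C0) / (C_e - C_alpha_max)
f_primary = (54.1 - 38.5) / (54.1 - 25.4)
f_primary = 0.543554
f_eutectic = 1 - 0.543554 = 0.4564


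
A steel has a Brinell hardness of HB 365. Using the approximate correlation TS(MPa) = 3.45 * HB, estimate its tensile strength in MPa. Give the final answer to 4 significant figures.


TS (MPa) = 3.45 * HB
TS = 3.45 * 365
TS = 1259 MPa


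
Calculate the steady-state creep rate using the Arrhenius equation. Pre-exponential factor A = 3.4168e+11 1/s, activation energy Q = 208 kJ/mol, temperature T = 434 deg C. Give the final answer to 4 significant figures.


rate = A * exp(-Q / (R*T))
T = 434 + 273.15 = 707.15 K
rate = 3.4168e+11 * exp(-208e3 / (8.314 * 707.15))
rate = 1.475e-04 1/s


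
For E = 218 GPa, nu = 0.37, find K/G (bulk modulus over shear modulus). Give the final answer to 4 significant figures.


G = E / (2*(1+nu))
G = 218 / (2*(1+0.37)) = 79.562 GPa
K = E / (3*(1-2*nu))
K = 218 / (3*(1-2*0.37)) = 279.487 GPa
K/G = 279.487 / 79.562 = 3.513


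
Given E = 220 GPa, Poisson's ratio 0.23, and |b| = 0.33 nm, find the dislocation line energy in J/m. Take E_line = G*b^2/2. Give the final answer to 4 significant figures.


Step 1: G = E / (2*(1+nu))
G = 220 / (2*(1+0.23)) = 89.4309 GPa = 8.94309e+10 Pa
Step 2: E_line = G*b^2/2
b = 0.33 nm = 3.3e-10 m
E_line = 0.5 * 8.94309e+10 * (3.3e-10)^2 = 4.87e-09 J/m


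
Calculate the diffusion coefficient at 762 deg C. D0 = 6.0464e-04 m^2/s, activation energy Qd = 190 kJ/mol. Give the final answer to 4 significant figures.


D = D0 * exp(-Qd / (R*T))
T = 1035.15 K
D = 6.0464e-04 * exp(-190e3 / (8.314 * 1035.15))
D = 1.562e-13 m^2/s


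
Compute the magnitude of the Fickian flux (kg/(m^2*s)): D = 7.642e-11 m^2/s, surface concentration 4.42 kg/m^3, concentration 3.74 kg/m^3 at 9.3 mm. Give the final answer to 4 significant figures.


J = -D * (dC/dx) = D * (C1 - C2) / dx
J = 7.642e-11 * (4.42 - 3.74) / 9.3e-03
J = 5.588e-09 kg/(m^2*s)


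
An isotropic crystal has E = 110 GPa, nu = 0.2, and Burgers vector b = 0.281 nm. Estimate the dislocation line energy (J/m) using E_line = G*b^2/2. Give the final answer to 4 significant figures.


Step 1: G = E / (2*(1+nu))
G = 110 / (2*(1+0.2)) = 45.8333 GPa = 4.58333e+10 Pa
Step 2: E_line = G*b^2/2
b = 0.281 nm = 2.81e-10 m
E_line = 0.5 * 4.58333e+10 * (2.81e-10)^2 = 1.81e-09 J/m


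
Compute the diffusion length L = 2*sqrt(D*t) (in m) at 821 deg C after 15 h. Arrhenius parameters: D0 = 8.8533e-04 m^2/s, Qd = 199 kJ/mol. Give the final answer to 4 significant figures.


Step 1: D = D0 * exp(-Qd/(R*T))
T = 1094.15 K
D = 8.8533e-04 * exp(-199e3 / (8.314 * 1094.15)) = 2.79587e-13 m^2/s
Step 2: L = 2*sqrt(D*t)
t = 15 h = 54000 s
L = 2*sqrt(2.79587e-13 * 54000) = 2.457e-04 m


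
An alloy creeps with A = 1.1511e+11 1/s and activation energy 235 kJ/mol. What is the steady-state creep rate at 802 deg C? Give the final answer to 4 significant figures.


rate = A * exp(-Q / (R*T))
T = 802 + 273.15 = 1075.15 K
rate = 1.1511e+11 * exp(-235e3 / (8.314 * 1075.15))
rate = 0.4401 1/s


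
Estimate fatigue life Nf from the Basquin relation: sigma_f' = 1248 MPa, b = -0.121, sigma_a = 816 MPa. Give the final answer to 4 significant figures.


sigma_a = sigma_f' * (2*Nf)^b
2*Nf = (sigma_a / sigma_f')^(1/b)
2*Nf = (816 / 1248)^(1/-0.121)
2*Nf = 33.4962
Nf = 16.75 cycles


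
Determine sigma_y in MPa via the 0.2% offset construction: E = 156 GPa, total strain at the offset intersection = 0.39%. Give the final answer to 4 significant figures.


Offset strain = 0.002
Elastic strain at yield = total_strain - offset = 3.9e-03 - 0.002 = 1.9e-03
sigma_y = E * elastic_strain = 156000 * 1.9e-03
sigma_y = 296.4 MPa


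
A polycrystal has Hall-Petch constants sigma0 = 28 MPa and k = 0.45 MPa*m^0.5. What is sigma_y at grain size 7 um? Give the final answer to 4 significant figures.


sigma_y = sigma0 + k / sqrt(d)
d = 7 um = 7e-06 m
sigma_y = 28 + 0.45 / sqrt(7e-06)
sigma_y = 198.1 MPa


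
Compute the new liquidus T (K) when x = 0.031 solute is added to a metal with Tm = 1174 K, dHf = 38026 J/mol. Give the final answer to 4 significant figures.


dT = R*Tm^2*x / dHf
dT = 8.314 * 1174^2 * 0.031 / 38026
dT = 9.34173 K
T_new = 1174 - 9.34173 = 1165 K


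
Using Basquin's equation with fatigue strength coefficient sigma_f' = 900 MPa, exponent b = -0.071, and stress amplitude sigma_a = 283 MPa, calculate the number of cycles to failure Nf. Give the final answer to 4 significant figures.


sigma_a = sigma_f' * (2*Nf)^b
2*Nf = (sigma_a / sigma_f')^(1/b)
2*Nf = (283 / 900)^(1/-0.071)
2*Nf = 1.19357e+07
Nf = 5.968e+06 cycles


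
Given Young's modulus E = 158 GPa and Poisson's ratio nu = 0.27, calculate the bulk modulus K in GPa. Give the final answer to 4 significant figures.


K = E / (3*(1-2*nu))
K = 158 / (3*(1-2*0.27))
K = 114.5 GPa


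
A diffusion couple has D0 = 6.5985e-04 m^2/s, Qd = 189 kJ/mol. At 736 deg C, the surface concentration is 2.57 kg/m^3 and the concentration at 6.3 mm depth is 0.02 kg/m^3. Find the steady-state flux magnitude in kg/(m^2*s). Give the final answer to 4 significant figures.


Step 1: D = D0 * exp(-Qd/(R*T))
T = 736 + 273.15 = 1009.15 K
D = 6.5985e-04 * exp(-189e3 / (8.314 * 1009.15)) = 1.08707e-13 m^2/s
Step 2: J = D * (C1 - C2) / dx
J = 1.08707e-13 * (2.57 - 0.02) / 6.3e-03
J = 4.4e-11 kg/(m^2*s)


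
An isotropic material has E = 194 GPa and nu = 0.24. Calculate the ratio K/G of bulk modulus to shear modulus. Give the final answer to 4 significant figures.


G = E / (2*(1+nu))
G = 194 / (2*(1+0.24)) = 78.2258 GPa
K = E / (3*(1-2*nu))
K = 194 / (3*(1-2*0.24)) = 124.359 GPa
K/G = 124.359 / 78.2258 = 1.59


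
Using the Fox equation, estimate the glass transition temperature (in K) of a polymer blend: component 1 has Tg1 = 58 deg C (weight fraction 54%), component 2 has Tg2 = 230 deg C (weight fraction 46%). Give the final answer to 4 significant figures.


1/Tg = w1/Tg1 + w2/Tg2 (in Kelvin)
Tg1 = 331.15 K, Tg2 = 503.15 K
1/Tg = 0.54/331.15 + 0.46/503.15
Tg = 392.9 K


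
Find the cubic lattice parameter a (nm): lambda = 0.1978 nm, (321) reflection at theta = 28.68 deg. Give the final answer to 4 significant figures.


d = lambda / (2*sin(theta))
d = 0.1978 / (2*sin(28.68 deg))
d = 0.206077 nm
a = d * sqrt(h^2+k^2+l^2) = 0.206077 * sqrt(14)
a = 0.7711 nm


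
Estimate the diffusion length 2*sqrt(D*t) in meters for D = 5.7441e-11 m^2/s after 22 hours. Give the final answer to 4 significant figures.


t = 22 hr = 79200 s
Diffusion length = 2*sqrt(D*t)
= 2*sqrt(5.7441e-11 * 79200)
= 4.266e-03 m


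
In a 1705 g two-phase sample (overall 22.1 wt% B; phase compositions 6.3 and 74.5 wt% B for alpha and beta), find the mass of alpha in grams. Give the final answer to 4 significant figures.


f_alpha = (C_beta - C0) / (C_beta - C_alpha)
f_alpha = (74.5 - 22.1) / (74.5 - 6.3) = 0.768328
m_alpha = f_alpha * m_total = 0.768328 * 1705 = 1310 g


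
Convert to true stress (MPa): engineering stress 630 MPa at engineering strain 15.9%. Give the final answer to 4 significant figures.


sigma_true = sigma_eng * (1 + epsilon_eng)
sigma_true = 630 * (1 + 0.159)
sigma_true = 730.2 MPa


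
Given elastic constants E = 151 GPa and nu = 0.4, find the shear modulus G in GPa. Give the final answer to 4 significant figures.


G = E / (2*(1+nu))
G = 151 / (2*(1+0.4))
G = 53.93 GPa


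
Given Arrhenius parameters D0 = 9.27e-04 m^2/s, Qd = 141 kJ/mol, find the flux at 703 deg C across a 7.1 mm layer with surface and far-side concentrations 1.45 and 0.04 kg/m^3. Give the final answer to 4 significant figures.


Step 1: D = D0 * exp(-Qd/(R*T))
T = 703 + 273.15 = 976.15 K
D = 9.27e-04 * exp(-141e3 / (8.314 * 976.15)) = 2.64103e-11 m^2/s
Step 2: J = D * (C1 - C2) / dx
J = 2.64103e-11 * (1.45 - 0.04) / 7.1e-03
J = 5.245e-09 kg/(m^2*s)


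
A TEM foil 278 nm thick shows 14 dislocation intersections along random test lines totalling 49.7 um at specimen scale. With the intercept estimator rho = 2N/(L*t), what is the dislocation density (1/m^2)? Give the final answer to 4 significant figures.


rho = 2N / (L * t)
L = 49.7 um = 4.97e-05 m, t = 278 nm = 2.78e-07 m
rho = 2 * 14 / (4.97e-05 * 2.78e-07)
rho = 2.027e+12 1/m^2


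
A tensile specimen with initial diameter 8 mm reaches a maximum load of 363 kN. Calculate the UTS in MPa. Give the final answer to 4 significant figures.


A0 = pi*(d/2)^2 = pi*(8/2)^2 = 50.2655 mm^2
UTS = F_max / A0 = 363*1000 / 50.2655
UTS = 7222 MPa


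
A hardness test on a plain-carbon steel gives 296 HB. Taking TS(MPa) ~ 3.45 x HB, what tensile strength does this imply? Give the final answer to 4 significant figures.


TS (MPa) = 3.45 * HB
TS = 3.45 * 296
TS = 1021 MPa


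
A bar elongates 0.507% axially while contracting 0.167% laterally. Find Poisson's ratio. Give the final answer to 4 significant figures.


nu = -epsilon_lat / epsilon_axial
Lateral strain is contraction (negative), so using magnitudes:
nu = 0.167 / 0.507
nu = 0.3294


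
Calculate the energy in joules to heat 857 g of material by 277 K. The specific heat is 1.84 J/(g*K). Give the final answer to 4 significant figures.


Q = m * cp * dT
Q = 857 * 1.84 * 277
Q = 436800 J


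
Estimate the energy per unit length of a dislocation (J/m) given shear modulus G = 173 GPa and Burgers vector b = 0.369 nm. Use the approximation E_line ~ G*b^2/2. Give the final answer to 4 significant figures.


E = G*b^2/2
b = 0.369 nm = 3.69e-10 m
G = 173 GPa = 1.73e+11 Pa
E = 0.5 * 1.73e+11 * (3.69e-10)^2
E = 1.178e-08 J/m


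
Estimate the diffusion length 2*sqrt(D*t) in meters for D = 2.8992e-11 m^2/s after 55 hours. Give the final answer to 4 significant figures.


t = 55 hr = 198000 s
Diffusion length = 2*sqrt(D*t)
= 2*sqrt(2.8992e-11 * 198000)
= 4.792e-03 m


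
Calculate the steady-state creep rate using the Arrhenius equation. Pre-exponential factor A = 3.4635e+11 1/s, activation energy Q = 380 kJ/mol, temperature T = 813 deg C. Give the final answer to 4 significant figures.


rate = A * exp(-Q / (R*T))
T = 813 + 273.15 = 1086.15 K
rate = 3.4635e+11 * exp(-380e3 / (8.314 * 1086.15))
rate = 1.837e-07 1/s


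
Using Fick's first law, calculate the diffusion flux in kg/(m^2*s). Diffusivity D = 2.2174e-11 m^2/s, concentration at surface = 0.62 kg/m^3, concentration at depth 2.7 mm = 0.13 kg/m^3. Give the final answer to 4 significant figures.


J = -D * (dC/dx) = D * (C1 - C2) / dx
J = 2.2174e-11 * (0.62 - 0.13) / 2.7e-03
J = 4.024e-09 kg/(m^2*s)


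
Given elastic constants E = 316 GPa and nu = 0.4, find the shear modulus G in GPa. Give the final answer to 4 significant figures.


G = E / (2*(1+nu))
G = 316 / (2*(1+0.4))
G = 112.9 GPa


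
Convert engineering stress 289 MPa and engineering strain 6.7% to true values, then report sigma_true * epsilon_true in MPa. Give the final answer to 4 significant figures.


sigma_true = sigma_eng * (1 + epsilon_eng)
sigma_true = 289 * (1 + 0.067) = 308.363 MPa
epsilon_true = ln(1 + epsilon_eng)
epsilon_true = ln(1 + 0.067) = 0.064851
sigma_true * epsilon_true = 308.363 * 0.064851 = 20 MPa


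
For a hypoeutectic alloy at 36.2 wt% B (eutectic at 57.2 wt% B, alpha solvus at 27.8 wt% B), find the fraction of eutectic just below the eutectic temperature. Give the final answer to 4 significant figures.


f_primary = (C_e - C0) / (C_e - C_alpha_max)
f_primary = (57.2 - 36.2) / (57.2 - 27.8)
f_primary = 0.714286
f_eutectic = 1 - 0.714286 = 0.2857


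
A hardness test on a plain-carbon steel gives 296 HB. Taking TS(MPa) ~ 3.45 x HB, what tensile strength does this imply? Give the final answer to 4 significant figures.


TS (MPa) = 3.45 * HB
TS = 3.45 * 296
TS = 1021 MPa


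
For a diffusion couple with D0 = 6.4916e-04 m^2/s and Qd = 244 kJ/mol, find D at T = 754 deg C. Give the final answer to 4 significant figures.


D = D0 * exp(-Qd / (R*T))
T = 1027.15 K
D = 6.4916e-04 * exp(-244e3 / (8.314 * 1027.15))
D = 2.532e-16 m^2/s


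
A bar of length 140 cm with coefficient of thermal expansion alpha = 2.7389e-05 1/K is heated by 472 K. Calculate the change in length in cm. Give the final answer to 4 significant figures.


dL = L0 * alpha * dT
dL = 140 * 2.7389e-05 * 472
dL = 1.81 cm


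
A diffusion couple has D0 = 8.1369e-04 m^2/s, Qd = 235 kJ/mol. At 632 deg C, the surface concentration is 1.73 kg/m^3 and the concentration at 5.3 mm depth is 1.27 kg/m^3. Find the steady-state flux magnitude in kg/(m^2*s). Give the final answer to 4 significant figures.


Step 1: D = D0 * exp(-Qd/(R*T))
T = 632 + 273.15 = 905.15 K
D = 8.1369e-04 * exp(-235e3 / (8.314 * 905.15)) = 2.23114e-17 m^2/s
Step 2: J = D * (C1 - C2) / dx
J = 2.23114e-17 * (1.73 - 1.27) / 5.3e-03
J = 1.936e-15 kg/(m^2*s)


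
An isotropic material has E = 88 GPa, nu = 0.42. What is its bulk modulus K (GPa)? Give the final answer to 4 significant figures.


K = E / (3*(1-2*nu))
K = 88 / (3*(1-2*0.42))
K = 183.3 GPa


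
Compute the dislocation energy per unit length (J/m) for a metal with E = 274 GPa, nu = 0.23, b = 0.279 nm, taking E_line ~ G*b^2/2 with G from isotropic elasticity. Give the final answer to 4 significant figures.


Step 1: G = E / (2*(1+nu))
G = 274 / (2*(1+0.23)) = 111.382 GPa = 1.11382e+11 Pa
Step 2: E_line = G*b^2/2
b = 0.279 nm = 2.79e-10 m
E_line = 0.5 * 1.11382e+11 * (2.79e-10)^2 = 4.335e-09 J/m


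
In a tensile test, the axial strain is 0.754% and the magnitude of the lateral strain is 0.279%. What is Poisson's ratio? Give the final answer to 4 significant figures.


nu = -epsilon_lat / epsilon_axial
Lateral strain is contraction (negative), so using magnitudes:
nu = 0.279 / 0.754
nu = 0.37


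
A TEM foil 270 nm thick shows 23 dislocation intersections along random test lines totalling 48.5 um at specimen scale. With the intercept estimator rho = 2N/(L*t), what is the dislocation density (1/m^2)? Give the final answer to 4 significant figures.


rho = 2N / (L * t)
L = 48.5 um = 4.85e-05 m, t = 270 nm = 2.7e-07 m
rho = 2 * 23 / (4.85e-05 * 2.7e-07)
rho = 3.513e+12 1/m^2


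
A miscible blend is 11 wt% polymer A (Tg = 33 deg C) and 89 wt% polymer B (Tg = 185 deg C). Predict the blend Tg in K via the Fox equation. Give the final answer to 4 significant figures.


1/Tg = w1/Tg1 + w2/Tg2 (in Kelvin)
Tg1 = 306.15 K, Tg2 = 458.15 K
1/Tg = 0.11/306.15 + 0.89/458.15
Tg = 434.4 K


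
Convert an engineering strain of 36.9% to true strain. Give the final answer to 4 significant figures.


epsilon_true = ln(1 + epsilon_eng)
epsilon_true = ln(1 + 0.369)
epsilon_true = 0.3141


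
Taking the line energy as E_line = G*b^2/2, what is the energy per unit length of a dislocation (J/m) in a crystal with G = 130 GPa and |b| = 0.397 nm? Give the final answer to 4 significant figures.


E = G*b^2/2
b = 0.397 nm = 3.97e-10 m
G = 130 GPa = 1.3e+11 Pa
E = 0.5 * 1.3e+11 * (3.97e-10)^2
E = 1.024e-08 J/m


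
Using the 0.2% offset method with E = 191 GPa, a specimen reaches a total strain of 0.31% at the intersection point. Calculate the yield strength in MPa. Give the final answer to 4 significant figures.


Offset strain = 0.002
Elastic strain at yield = total_strain - offset = 3.1e-03 - 0.002 = 1.1e-03
sigma_y = E * elastic_strain = 191000 * 1.1e-03
sigma_y = 210.1 MPa


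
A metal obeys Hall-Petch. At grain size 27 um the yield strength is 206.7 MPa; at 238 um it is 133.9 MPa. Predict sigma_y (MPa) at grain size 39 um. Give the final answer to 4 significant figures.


sigma_y = sigma0 + k / sqrt(d)
1/sqrt(d1) = 1/sqrt(2.7e-05) = 192.45;  1/sqrt(d2) = 64.8204
k = (sigma1 - sigma2) / (1/sqrt(d1) - 1/sqrt(d2)) = (206.7 - 133.9) / (192.45 - 64.8204) = 0.5704 MPa*m^0.5
sigma0 = sigma1 - k/sqrt(d1) = 206.7 - 0.5704*192.45 = 96.9265 MPa
sigma_y(d3) = 96.9265 + 0.5704 / sqrt(3.9e-05) = 188.3 MPa


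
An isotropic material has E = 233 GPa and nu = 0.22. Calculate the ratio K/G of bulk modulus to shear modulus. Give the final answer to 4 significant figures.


G = E / (2*(1+nu))
G = 233 / (2*(1+0.22)) = 95.4918 GPa
K = E / (3*(1-2*nu))
K = 233 / (3*(1-2*0.22)) = 138.69 GPa
K/G = 138.69 / 95.4918 = 1.452


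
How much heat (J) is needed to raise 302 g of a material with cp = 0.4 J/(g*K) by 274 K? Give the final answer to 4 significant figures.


Q = m * cp * dT
Q = 302 * 0.4 * 274
Q = 33100 J


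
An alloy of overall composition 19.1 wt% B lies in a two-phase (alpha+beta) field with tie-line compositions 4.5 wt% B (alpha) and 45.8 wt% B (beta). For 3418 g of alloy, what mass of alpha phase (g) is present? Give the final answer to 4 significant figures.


f_alpha = (C_beta - C0) / (C_beta - C_alpha)
f_alpha = (45.8 - 19.1) / (45.8 - 4.5) = 0.646489
m_alpha = f_alpha * m_total = 0.646489 * 3418 = 2210 g


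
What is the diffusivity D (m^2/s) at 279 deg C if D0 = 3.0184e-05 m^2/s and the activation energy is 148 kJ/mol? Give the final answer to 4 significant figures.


D = D0 * exp(-Qd / (R*T))
T = 552.15 K
D = 3.0184e-05 * exp(-148e3 / (8.314 * 552.15))
D = 3.007e-19 m^2/s


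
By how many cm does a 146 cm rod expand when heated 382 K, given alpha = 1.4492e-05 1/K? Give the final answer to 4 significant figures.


dL = L0 * alpha * dT
dL = 146 * 1.4492e-05 * 382
dL = 0.8082 cm


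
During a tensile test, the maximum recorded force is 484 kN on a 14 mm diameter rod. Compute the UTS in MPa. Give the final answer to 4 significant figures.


A0 = pi*(d/2)^2 = pi*(14/2)^2 = 153.938 mm^2
UTS = F_max / A0 = 484*1000 / 153.938
UTS = 3144 MPa


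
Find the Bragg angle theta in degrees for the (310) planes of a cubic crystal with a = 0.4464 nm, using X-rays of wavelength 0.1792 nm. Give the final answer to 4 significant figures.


d = a / sqrt(h^2+k^2+l^2)
d = 0.4464 / sqrt(10) = 0.141164 nm
lambda = 2*d*sin(theta)  =>  sin(theta) = lambda / (2*d)
sin(theta) = 0.1792 / (2 * 0.141164) = 0.634722
theta = 39.4 deg


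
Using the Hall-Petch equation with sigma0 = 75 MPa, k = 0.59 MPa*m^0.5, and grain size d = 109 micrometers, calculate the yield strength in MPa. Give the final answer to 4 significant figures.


sigma_y = sigma0 + k / sqrt(d)
d = 109 um = 1.09e-04 m
sigma_y = 75 + 0.59 / sqrt(1.09e-04)
sigma_y = 131.5 MPa


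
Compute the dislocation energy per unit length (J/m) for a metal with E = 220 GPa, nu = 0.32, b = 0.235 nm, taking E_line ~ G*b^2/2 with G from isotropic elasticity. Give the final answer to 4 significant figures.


Step 1: G = E / (2*(1+nu))
G = 220 / (2*(1+0.32)) = 83.3333 GPa = 8.33333e+10 Pa
Step 2: E_line = G*b^2/2
b = 0.235 nm = 2.35e-10 m
E_line = 0.5 * 8.33333e+10 * (2.35e-10)^2 = 2.301e-09 J/m


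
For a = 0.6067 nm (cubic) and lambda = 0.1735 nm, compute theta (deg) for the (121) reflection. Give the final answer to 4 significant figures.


d = a / sqrt(h^2+k^2+l^2)
d = 0.6067 / sqrt(6) = 0.247684 nm
lambda = 2*d*sin(theta)  =>  sin(theta) = lambda / (2*d)
sin(theta) = 0.1735 / (2 * 0.247684) = 0.350244
theta = 20.5 deg


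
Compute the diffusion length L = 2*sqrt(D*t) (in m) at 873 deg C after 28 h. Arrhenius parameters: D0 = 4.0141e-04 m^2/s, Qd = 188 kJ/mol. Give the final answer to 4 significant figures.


Step 1: D = D0 * exp(-Qd/(R*T))
T = 1146.15 K
D = 4.0141e-04 * exp(-188e3 / (8.314 * 1146.15)) = 1.08484e-12 m^2/s
Step 2: L = 2*sqrt(D*t)
t = 28 h = 100800 s
L = 2*sqrt(1.08484e-12 * 100800) = 6.614e-04 m


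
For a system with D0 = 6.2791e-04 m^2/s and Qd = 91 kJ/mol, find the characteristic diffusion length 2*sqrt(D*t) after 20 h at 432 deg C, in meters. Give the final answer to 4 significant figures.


Step 1: D = D0 * exp(-Qd/(R*T))
T = 705.15 K
D = 6.2791e-04 * exp(-91e3 / (8.314 * 705.15)) = 1.13958e-10 m^2/s
Step 2: L = 2*sqrt(D*t)
t = 20 h = 72000 s
L = 2*sqrt(1.13958e-10 * 72000) = 5.729e-03 m


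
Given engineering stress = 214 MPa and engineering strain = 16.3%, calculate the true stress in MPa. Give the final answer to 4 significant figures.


sigma_true = sigma_eng * (1 + epsilon_eng)
sigma_true = 214 * (1 + 0.163)
sigma_true = 248.9 MPa


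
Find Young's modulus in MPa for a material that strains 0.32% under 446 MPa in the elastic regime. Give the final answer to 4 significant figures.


E = sigma / epsilon
epsilon = 0.32% = 3.2e-03
E = 446 / 3.2e-03
E = 139400 MPa


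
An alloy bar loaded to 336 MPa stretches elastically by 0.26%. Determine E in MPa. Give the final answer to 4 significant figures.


E = sigma / epsilon
epsilon = 0.26% = 2.6e-03
E = 336 / 2.6e-03
E = 129200 MPa


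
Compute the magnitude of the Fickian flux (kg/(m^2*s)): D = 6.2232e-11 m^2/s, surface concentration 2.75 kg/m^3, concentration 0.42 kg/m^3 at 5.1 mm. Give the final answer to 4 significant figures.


J = -D * (dC/dx) = D * (C1 - C2) / dx
J = 6.2232e-11 * (2.75 - 0.42) / 5.1e-03
J = 2.843e-08 kg/(m^2*s)


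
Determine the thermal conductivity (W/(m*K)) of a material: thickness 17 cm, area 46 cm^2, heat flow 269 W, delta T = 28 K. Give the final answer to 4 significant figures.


k = Q*L / (A*dT)
L = 0.17 m, A = 4.6e-03 m^2
k = 269 * 0.17 / (4.6e-03 * 28)
k = 355 W/(m*K)


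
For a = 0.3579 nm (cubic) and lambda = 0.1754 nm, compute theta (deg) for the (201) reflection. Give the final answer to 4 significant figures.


d = a / sqrt(h^2+k^2+l^2)
d = 0.3579 / sqrt(5) = 0.160058 nm
lambda = 2*d*sin(theta)  =>  sin(theta) = lambda / (2*d)
sin(theta) = 0.1754 / (2 * 0.160058) = 0.547927
theta = 33.22 deg


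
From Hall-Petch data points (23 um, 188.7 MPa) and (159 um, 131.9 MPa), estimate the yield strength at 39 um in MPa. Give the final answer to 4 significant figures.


sigma_y = sigma0 + k / sqrt(d)
1/sqrt(d1) = 1/sqrt(2.3e-05) = 208.514;  1/sqrt(d2) = 79.3052
k = (sigma1 - sigma2) / (1/sqrt(d1) - 1/sqrt(d2)) = (188.7 - 131.9) / (208.514 - 79.3052) = 0.439597 MPa*m^0.5
sigma0 = sigma1 - k/sqrt(d1) = 188.7 - 0.439597*208.514 = 97.0377 MPa
sigma_y(d3) = 97.0377 + 0.439597 / sqrt(3.9e-05) = 167.4 MPa


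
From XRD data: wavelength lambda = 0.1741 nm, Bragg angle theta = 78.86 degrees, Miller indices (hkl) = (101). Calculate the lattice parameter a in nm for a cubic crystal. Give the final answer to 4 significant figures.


d = lambda / (2*sin(theta))
d = 0.1741 / (2*sin(78.86 deg))
d = 0.0887217 nm
a = d * sqrt(h^2+k^2+l^2) = 0.0887217 * sqrt(2)
a = 0.1255 nm


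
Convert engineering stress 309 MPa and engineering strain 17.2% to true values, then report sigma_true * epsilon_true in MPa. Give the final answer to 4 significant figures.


sigma_true = sigma_eng * (1 + epsilon_eng)
sigma_true = 309 * (1 + 0.172) = 362.148 MPa
epsilon_true = ln(1 + epsilon_eng)
epsilon_true = ln(1 + 0.172) = 0.158712
sigma_true * epsilon_true = 362.148 * 0.158712 = 57.48 MPa


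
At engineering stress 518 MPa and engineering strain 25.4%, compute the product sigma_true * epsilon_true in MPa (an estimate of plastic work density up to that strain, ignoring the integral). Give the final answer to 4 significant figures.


sigma_true = sigma_eng * (1 + epsilon_eng)
sigma_true = 518 * (1 + 0.254) = 649.572 MPa
epsilon_true = ln(1 + epsilon_eng)
epsilon_true = ln(1 + 0.254) = 0.226338
sigma_true * epsilon_true = 649.572 * 0.226338 = 147 MPa


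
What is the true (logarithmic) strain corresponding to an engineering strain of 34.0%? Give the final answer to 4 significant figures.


epsilon_true = ln(1 + epsilon_eng)
epsilon_true = ln(1 + 0.34)
epsilon_true = 0.2927


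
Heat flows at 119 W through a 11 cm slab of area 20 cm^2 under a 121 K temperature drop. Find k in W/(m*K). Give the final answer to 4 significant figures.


k = Q*L / (A*dT)
L = 0.11 m, A = 2e-03 m^2
k = 119 * 0.11 / (2e-03 * 121)
k = 54.09 W/(m*K)


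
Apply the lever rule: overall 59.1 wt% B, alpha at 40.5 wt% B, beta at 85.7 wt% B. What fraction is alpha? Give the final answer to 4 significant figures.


f_alpha = (C_beta - C0) / (C_beta - C_alpha)
f_alpha = (85.7 - 59.1) / (85.7 - 40.5)
f_alpha = 0.5885


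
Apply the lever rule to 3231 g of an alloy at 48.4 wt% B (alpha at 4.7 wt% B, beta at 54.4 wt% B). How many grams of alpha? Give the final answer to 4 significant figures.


f_alpha = (C_beta - C0) / (C_beta - C_alpha)
f_alpha = (54.4 - 48.4) / (54.4 - 4.7) = 0.120724
m_alpha = f_alpha * m_total = 0.120724 * 3231 = 390.1 g


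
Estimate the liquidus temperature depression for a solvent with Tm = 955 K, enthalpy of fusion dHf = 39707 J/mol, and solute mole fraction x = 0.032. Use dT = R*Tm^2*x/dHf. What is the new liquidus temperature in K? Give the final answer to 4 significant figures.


dT = R*Tm^2*x / dHf
dT = 8.314 * 955^2 * 0.032 / 39707
dT = 6.11082 K
T_new = 955 - 6.11082 = 948.9 K


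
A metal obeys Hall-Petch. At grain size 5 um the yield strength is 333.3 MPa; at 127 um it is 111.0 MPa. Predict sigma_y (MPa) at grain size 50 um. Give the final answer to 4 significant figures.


sigma_y = sigma0 + k / sqrt(d)
1/sqrt(d1) = 1/sqrt(5e-06) = 447.214;  1/sqrt(d2) = 88.7357
k = (sigma1 - sigma2) / (1/sqrt(d1) - 1/sqrt(d2)) = (333.3 - 111.0) / (447.214 - 88.7357) = 0.620122 MPa*m^0.5
sigma0 = sigma1 - k/sqrt(d1) = 333.3 - 0.620122*447.214 = 55.9731 MPa
sigma_y(d3) = 55.9731 + 0.620122 / sqrt(5e-05) = 143.7 MPa


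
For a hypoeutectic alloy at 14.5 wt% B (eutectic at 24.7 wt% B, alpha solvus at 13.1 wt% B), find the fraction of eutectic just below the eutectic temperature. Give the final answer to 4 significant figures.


f_primary = (C_e - C0) / (C_e - C_alpha_max)
f_primary = (24.7 - 14.5) / (24.7 - 13.1)
f_primary = 0.87931
f_eutectic = 1 - 0.87931 = 0.1207


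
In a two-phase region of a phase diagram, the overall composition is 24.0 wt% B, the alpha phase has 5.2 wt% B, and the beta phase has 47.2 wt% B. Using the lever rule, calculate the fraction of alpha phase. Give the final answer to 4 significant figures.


f_alpha = (C_beta - C0) / (C_beta - C_alpha)
f_alpha = (47.2 - 24.0) / (47.2 - 5.2)
f_alpha = 0.5524


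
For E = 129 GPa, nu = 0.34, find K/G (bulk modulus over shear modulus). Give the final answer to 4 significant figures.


G = E / (2*(1+nu))
G = 129 / (2*(1+0.34)) = 48.1343 GPa
K = E / (3*(1-2*nu))
K = 129 / (3*(1-2*0.34)) = 134.375 GPa
K/G = 134.375 / 48.1343 = 2.792


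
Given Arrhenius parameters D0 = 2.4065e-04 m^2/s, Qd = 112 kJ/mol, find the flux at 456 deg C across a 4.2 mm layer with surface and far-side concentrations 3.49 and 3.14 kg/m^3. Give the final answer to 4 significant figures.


Step 1: D = D0 * exp(-Qd/(R*T))
T = 456 + 273.15 = 729.15 K
D = 2.4065e-04 * exp(-112e3 / (8.314 * 729.15)) = 2.27862e-12 m^2/s
Step 2: J = D * (C1 - C2) / dx
J = 2.27862e-12 * (3.49 - 3.14) / 4.2e-03
J = 1.899e-10 kg/(m^2*s)


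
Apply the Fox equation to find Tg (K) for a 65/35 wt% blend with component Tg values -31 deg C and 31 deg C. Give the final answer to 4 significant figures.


1/Tg = w1/Tg1 + w2/Tg2 (in Kelvin)
Tg1 = 242.15 K, Tg2 = 304.15 K
1/Tg = 0.65/242.15 + 0.35/304.15
Tg = 260.8 K


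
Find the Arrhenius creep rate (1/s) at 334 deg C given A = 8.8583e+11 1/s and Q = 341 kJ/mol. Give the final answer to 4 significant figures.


rate = A * exp(-Q / (R*T))
T = 334 + 273.15 = 607.15 K
rate = 8.8583e+11 * exp(-341e3 / (8.314 * 607.15))
rate = 4.066e-18 1/s


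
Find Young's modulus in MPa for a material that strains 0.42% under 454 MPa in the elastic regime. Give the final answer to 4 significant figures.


E = sigma / epsilon
epsilon = 0.42% = 4.2e-03
E = 454 / 4.2e-03
E = 108100 MPa


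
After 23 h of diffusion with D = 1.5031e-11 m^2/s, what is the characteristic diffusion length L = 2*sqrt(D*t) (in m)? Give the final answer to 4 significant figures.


t = 23 hr = 82800 s
Diffusion length = 2*sqrt(D*t)
= 2*sqrt(1.5031e-11 * 82800)
= 2.231e-03 m


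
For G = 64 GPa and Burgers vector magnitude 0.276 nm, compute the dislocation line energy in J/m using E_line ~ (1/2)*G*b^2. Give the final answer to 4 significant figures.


E = G*b^2/2
b = 0.276 nm = 2.76e-10 m
G = 64 GPa = 6.4e+10 Pa
E = 0.5 * 6.4e+10 * (2.76e-10)^2
E = 2.438e-09 J/m


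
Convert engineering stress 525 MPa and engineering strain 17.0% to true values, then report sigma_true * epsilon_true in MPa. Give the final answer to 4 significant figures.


sigma_true = sigma_eng * (1 + epsilon_eng)
sigma_true = 525 * (1 + 0.17) = 614.25 MPa
epsilon_true = ln(1 + epsilon_eng)
epsilon_true = ln(1 + 0.17) = 0.157004
sigma_true * epsilon_true = 614.25 * 0.157004 = 96.44 MPa


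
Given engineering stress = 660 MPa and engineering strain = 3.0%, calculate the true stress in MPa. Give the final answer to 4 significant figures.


sigma_true = sigma_eng * (1 + epsilon_eng)
sigma_true = 660 * (1 + 0.03)
sigma_true = 679.8 MPa


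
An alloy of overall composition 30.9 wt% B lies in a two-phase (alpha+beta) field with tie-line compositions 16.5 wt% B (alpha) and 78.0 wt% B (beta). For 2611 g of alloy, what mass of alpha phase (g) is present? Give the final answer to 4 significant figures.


f_alpha = (C_beta - C0) / (C_beta - C_alpha)
f_alpha = (78.0 - 30.9) / (78.0 - 16.5) = 0.765854
m_alpha = f_alpha * m_total = 0.765854 * 2611 = 2000 g


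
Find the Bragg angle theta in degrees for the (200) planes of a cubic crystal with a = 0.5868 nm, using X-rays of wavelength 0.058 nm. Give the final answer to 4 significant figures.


d = a / sqrt(h^2+k^2+l^2)
d = 0.5868 / sqrt(4) = 0.2934 nm
lambda = 2*d*sin(theta)  =>  sin(theta) = lambda / (2*d)
sin(theta) = 0.058 / (2 * 0.2934) = 0.0988412
theta = 5.672 deg


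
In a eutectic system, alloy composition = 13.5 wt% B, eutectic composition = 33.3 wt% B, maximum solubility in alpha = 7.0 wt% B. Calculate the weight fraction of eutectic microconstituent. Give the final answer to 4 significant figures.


f_primary = (C_e - C0) / (C_e - C_alpha_max)
f_primary = (33.3 - 13.5) / (33.3 - 7.0)
f_primary = 0.752852
f_eutectic = 1 - 0.752852 = 0.2471


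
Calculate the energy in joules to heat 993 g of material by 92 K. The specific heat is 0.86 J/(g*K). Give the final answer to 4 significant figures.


Q = m * cp * dT
Q = 993 * 0.86 * 92
Q = 78570 J


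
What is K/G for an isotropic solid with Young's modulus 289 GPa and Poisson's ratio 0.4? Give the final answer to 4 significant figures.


G = E / (2*(1+nu))
G = 289 / (2*(1+0.4)) = 103.214 GPa
K = E / (3*(1-2*nu))
K = 289 / (3*(1-2*0.4)) = 481.667 GPa
K/G = 481.667 / 103.214 = 4.667


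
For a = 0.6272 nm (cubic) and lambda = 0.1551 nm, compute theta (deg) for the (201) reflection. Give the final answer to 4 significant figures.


d = a / sqrt(h^2+k^2+l^2)
d = 0.6272 / sqrt(5) = 0.280492 nm
lambda = 2*d*sin(theta)  =>  sin(theta) = lambda / (2*d)
sin(theta) = 0.1551 / (2 * 0.280492) = 0.276478
theta = 16.05 deg


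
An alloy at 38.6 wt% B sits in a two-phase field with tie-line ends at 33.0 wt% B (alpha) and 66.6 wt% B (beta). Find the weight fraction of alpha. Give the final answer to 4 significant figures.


f_alpha = (C_beta - C0) / (C_beta - C_alpha)
f_alpha = (66.6 - 38.6) / (66.6 - 33.0)
f_alpha = 0.8333


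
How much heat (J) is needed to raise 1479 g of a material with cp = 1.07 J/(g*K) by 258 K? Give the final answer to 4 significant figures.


Q = m * cp * dT
Q = 1479 * 1.07 * 258
Q = 408300 J


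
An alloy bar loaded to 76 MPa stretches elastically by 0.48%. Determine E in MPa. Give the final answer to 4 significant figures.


E = sigma / epsilon
epsilon = 0.48% = 4.8e-03
E = 76 / 4.8e-03
E = 15830 MPa


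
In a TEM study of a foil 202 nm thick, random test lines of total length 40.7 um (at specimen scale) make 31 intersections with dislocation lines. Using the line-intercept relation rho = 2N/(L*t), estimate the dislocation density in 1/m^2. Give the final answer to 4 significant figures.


rho = 2N / (L * t)
L = 40.7 um = 4.07e-05 m, t = 202 nm = 2.02e-07 m
rho = 2 * 31 / (4.07e-05 * 2.02e-07)
rho = 7.541e+12 1/m^2
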